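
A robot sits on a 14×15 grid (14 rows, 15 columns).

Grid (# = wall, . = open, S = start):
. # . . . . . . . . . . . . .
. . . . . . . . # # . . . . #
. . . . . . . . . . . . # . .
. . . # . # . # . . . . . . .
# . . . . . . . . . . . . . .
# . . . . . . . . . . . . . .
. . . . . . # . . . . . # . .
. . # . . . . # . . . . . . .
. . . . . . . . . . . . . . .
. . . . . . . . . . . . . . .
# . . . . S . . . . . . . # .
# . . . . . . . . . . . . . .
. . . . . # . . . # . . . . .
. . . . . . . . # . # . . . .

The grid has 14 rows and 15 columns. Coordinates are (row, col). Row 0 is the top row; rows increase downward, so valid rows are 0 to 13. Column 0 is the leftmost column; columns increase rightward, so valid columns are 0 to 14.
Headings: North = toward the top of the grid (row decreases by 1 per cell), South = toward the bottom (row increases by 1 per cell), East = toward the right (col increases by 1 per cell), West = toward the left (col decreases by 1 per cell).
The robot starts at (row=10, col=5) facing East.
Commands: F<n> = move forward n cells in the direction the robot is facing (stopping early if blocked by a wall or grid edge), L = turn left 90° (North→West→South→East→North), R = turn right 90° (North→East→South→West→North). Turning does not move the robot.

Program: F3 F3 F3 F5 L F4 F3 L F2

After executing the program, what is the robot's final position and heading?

Answer: Final position: (row=7, col=10), facing West

Derivation:
Start: (row=10, col=5), facing East
  F3: move forward 3, now at (row=10, col=8)
  F3: move forward 3, now at (row=10, col=11)
  F3: move forward 1/3 (blocked), now at (row=10, col=12)
  F5: move forward 0/5 (blocked), now at (row=10, col=12)
  L: turn left, now facing North
  F4: move forward 3/4 (blocked), now at (row=7, col=12)
  F3: move forward 0/3 (blocked), now at (row=7, col=12)
  L: turn left, now facing West
  F2: move forward 2, now at (row=7, col=10)
Final: (row=7, col=10), facing West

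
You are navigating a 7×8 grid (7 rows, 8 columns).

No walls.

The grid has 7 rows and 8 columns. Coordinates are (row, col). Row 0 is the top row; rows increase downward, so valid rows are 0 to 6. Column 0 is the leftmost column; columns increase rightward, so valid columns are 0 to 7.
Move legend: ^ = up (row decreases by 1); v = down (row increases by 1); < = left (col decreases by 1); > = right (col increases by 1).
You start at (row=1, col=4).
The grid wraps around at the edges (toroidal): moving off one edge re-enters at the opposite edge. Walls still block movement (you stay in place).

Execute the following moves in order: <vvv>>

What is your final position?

Start: (row=1, col=4)
  < (left): (row=1, col=4) -> (row=1, col=3)
  v (down): (row=1, col=3) -> (row=2, col=3)
  v (down): (row=2, col=3) -> (row=3, col=3)
  v (down): (row=3, col=3) -> (row=4, col=3)
  > (right): (row=4, col=3) -> (row=4, col=4)
  > (right): (row=4, col=4) -> (row=4, col=5)
Final: (row=4, col=5)

Answer: Final position: (row=4, col=5)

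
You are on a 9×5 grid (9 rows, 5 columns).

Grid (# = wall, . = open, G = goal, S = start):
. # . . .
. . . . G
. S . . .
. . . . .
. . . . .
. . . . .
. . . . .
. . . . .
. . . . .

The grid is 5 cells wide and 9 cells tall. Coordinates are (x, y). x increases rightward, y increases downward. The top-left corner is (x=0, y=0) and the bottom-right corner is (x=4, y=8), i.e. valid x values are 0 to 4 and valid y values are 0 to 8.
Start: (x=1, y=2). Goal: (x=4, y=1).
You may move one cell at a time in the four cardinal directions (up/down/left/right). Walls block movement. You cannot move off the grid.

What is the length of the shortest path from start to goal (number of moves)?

Answer: Shortest path length: 4

Derivation:
BFS from (x=1, y=2) until reaching (x=4, y=1):
  Distance 0: (x=1, y=2)
  Distance 1: (x=1, y=1), (x=0, y=2), (x=2, y=2), (x=1, y=3)
  Distance 2: (x=0, y=1), (x=2, y=1), (x=3, y=2), (x=0, y=3), (x=2, y=3), (x=1, y=4)
  Distance 3: (x=0, y=0), (x=2, y=0), (x=3, y=1), (x=4, y=2), (x=3, y=3), (x=0, y=4), (x=2, y=4), (x=1, y=5)
  Distance 4: (x=3, y=0), (x=4, y=1), (x=4, y=3), (x=3, y=4), (x=0, y=5), (x=2, y=5), (x=1, y=6)  <- goal reached here
One shortest path (4 moves): (x=1, y=2) -> (x=2, y=2) -> (x=3, y=2) -> (x=4, y=2) -> (x=4, y=1)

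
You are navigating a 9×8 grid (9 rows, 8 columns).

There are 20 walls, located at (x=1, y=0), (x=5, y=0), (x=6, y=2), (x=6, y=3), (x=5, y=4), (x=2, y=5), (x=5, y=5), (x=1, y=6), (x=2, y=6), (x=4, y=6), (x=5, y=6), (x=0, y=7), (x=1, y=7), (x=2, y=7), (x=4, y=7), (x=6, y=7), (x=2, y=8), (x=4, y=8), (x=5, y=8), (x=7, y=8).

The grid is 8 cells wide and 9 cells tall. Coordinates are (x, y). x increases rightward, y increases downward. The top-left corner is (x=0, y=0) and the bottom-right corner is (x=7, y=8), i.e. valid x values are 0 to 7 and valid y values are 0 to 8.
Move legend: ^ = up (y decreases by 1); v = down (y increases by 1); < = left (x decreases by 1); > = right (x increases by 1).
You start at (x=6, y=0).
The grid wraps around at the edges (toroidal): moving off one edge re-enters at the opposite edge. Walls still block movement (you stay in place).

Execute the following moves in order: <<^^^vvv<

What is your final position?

Start: (x=6, y=0)
  < (left): blocked, stay at (x=6, y=0)
  < (left): blocked, stay at (x=6, y=0)
  ^ (up): (x=6, y=0) -> (x=6, y=8)
  ^ (up): blocked, stay at (x=6, y=8)
  ^ (up): blocked, stay at (x=6, y=8)
  v (down): (x=6, y=8) -> (x=6, y=0)
  v (down): (x=6, y=0) -> (x=6, y=1)
  v (down): blocked, stay at (x=6, y=1)
  < (left): (x=6, y=1) -> (x=5, y=1)
Final: (x=5, y=1)

Answer: Final position: (x=5, y=1)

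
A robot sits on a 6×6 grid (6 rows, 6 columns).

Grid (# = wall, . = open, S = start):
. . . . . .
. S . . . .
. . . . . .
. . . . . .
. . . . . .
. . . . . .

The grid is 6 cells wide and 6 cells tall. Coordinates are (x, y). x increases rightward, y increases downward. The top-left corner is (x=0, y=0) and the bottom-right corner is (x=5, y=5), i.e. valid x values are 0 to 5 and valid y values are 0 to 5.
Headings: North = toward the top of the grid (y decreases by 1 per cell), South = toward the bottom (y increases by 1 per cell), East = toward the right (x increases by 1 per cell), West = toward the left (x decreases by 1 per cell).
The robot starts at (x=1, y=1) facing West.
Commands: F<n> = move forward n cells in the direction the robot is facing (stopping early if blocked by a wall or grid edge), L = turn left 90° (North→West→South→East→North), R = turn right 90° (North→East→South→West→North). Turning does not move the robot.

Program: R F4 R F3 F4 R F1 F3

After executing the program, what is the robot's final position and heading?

Start: (x=1, y=1), facing West
  R: turn right, now facing North
  F4: move forward 1/4 (blocked), now at (x=1, y=0)
  R: turn right, now facing East
  F3: move forward 3, now at (x=4, y=0)
  F4: move forward 1/4 (blocked), now at (x=5, y=0)
  R: turn right, now facing South
  F1: move forward 1, now at (x=5, y=1)
  F3: move forward 3, now at (x=5, y=4)
Final: (x=5, y=4), facing South

Answer: Final position: (x=5, y=4), facing South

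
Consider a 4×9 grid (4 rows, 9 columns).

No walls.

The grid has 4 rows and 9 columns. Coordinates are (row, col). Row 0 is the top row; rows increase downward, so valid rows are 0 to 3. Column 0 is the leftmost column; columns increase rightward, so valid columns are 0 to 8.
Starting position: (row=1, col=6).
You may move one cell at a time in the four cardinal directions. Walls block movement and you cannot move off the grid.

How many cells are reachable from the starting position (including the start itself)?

BFS flood-fill from (row=1, col=6):
  Distance 0: (row=1, col=6)
  Distance 1: (row=0, col=6), (row=1, col=5), (row=1, col=7), (row=2, col=6)
  Distance 2: (row=0, col=5), (row=0, col=7), (row=1, col=4), (row=1, col=8), (row=2, col=5), (row=2, col=7), (row=3, col=6)
  Distance 3: (row=0, col=4), (row=0, col=8), (row=1, col=3), (row=2, col=4), (row=2, col=8), (row=3, col=5), (row=3, col=7)
  Distance 4: (row=0, col=3), (row=1, col=2), (row=2, col=3), (row=3, col=4), (row=3, col=8)
  Distance 5: (row=0, col=2), (row=1, col=1), (row=2, col=2), (row=3, col=3)
  Distance 6: (row=0, col=1), (row=1, col=0), (row=2, col=1), (row=3, col=2)
  Distance 7: (row=0, col=0), (row=2, col=0), (row=3, col=1)
  Distance 8: (row=3, col=0)
Total reachable: 36 (grid has 36 open cells total)

Answer: Reachable cells: 36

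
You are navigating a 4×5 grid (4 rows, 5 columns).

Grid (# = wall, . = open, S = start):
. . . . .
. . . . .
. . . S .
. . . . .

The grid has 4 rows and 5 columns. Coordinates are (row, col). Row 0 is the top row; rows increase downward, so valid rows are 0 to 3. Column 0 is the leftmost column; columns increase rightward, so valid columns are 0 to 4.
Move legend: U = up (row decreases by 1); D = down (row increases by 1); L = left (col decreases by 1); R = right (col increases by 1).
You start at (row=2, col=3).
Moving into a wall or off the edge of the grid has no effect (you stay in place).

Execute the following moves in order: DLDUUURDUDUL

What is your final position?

Start: (row=2, col=3)
  D (down): (row=2, col=3) -> (row=3, col=3)
  L (left): (row=3, col=3) -> (row=3, col=2)
  D (down): blocked, stay at (row=3, col=2)
  U (up): (row=3, col=2) -> (row=2, col=2)
  U (up): (row=2, col=2) -> (row=1, col=2)
  U (up): (row=1, col=2) -> (row=0, col=2)
  R (right): (row=0, col=2) -> (row=0, col=3)
  D (down): (row=0, col=3) -> (row=1, col=3)
  U (up): (row=1, col=3) -> (row=0, col=3)
  D (down): (row=0, col=3) -> (row=1, col=3)
  U (up): (row=1, col=3) -> (row=0, col=3)
  L (left): (row=0, col=3) -> (row=0, col=2)
Final: (row=0, col=2)

Answer: Final position: (row=0, col=2)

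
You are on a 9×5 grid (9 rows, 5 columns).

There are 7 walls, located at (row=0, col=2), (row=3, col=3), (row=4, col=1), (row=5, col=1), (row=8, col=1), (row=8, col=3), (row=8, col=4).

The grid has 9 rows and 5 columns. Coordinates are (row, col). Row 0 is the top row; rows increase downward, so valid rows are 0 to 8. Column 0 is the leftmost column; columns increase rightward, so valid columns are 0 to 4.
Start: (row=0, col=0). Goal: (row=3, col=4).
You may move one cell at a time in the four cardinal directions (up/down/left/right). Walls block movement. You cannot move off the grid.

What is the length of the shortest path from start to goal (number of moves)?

BFS from (row=0, col=0) until reaching (row=3, col=4):
  Distance 0: (row=0, col=0)
  Distance 1: (row=0, col=1), (row=1, col=0)
  Distance 2: (row=1, col=1), (row=2, col=0)
  Distance 3: (row=1, col=2), (row=2, col=1), (row=3, col=0)
  Distance 4: (row=1, col=3), (row=2, col=2), (row=3, col=1), (row=4, col=0)
  Distance 5: (row=0, col=3), (row=1, col=4), (row=2, col=3), (row=3, col=2), (row=5, col=0)
  Distance 6: (row=0, col=4), (row=2, col=4), (row=4, col=2), (row=6, col=0)
  Distance 7: (row=3, col=4), (row=4, col=3), (row=5, col=2), (row=6, col=1), (row=7, col=0)  <- goal reached here
One shortest path (7 moves): (row=0, col=0) -> (row=0, col=1) -> (row=1, col=1) -> (row=1, col=2) -> (row=1, col=3) -> (row=1, col=4) -> (row=2, col=4) -> (row=3, col=4)

Answer: Shortest path length: 7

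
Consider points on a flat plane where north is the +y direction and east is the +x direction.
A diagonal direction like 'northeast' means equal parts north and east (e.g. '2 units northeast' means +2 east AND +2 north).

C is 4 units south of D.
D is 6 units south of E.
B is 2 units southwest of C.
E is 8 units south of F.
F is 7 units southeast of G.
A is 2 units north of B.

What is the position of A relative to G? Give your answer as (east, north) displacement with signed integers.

Place G at the origin (east=0, north=0).
  F is 7 units southeast of G: delta (east=+7, north=-7); F at (east=7, north=-7).
  E is 8 units south of F: delta (east=+0, north=-8); E at (east=7, north=-15).
  D is 6 units south of E: delta (east=+0, north=-6); D at (east=7, north=-21).
  C is 4 units south of D: delta (east=+0, north=-4); C at (east=7, north=-25).
  B is 2 units southwest of C: delta (east=-2, north=-2); B at (east=5, north=-27).
  A is 2 units north of B: delta (east=+0, north=+2); A at (east=5, north=-25).
Therefore A relative to G: (east=5, north=-25).

Answer: A is at (east=5, north=-25) relative to G.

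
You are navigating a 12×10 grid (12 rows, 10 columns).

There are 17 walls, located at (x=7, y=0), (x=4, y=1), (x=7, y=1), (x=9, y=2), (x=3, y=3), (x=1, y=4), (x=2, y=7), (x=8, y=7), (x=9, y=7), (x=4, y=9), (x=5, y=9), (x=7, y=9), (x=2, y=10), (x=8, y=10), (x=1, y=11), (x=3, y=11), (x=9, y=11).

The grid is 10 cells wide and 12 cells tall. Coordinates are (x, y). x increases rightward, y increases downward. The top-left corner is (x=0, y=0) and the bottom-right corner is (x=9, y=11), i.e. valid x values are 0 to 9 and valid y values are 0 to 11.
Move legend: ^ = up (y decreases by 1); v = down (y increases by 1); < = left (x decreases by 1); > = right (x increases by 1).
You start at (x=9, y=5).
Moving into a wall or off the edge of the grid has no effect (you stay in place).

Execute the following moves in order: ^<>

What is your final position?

Answer: Final position: (x=9, y=4)

Derivation:
Start: (x=9, y=5)
  ^ (up): (x=9, y=5) -> (x=9, y=4)
  < (left): (x=9, y=4) -> (x=8, y=4)
  > (right): (x=8, y=4) -> (x=9, y=4)
Final: (x=9, y=4)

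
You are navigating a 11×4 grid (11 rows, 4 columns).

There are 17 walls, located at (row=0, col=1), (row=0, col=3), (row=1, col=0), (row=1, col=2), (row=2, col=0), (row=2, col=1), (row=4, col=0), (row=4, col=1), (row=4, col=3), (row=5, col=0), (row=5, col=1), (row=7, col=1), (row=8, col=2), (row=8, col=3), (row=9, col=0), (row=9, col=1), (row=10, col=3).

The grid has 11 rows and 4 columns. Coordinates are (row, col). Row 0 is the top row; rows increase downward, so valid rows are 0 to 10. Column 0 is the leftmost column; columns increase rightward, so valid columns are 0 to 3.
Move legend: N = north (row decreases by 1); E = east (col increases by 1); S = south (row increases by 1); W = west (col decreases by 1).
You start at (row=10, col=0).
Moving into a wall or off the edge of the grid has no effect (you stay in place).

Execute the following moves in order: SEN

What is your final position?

Answer: Final position: (row=10, col=1)

Derivation:
Start: (row=10, col=0)
  S (south): blocked, stay at (row=10, col=0)
  E (east): (row=10, col=0) -> (row=10, col=1)
  N (north): blocked, stay at (row=10, col=1)
Final: (row=10, col=1)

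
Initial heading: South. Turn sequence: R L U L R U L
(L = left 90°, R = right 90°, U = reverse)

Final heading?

Start: South
  R (right (90° clockwise)) -> West
  L (left (90° counter-clockwise)) -> South
  U (U-turn (180°)) -> North
  L (left (90° counter-clockwise)) -> West
  R (right (90° clockwise)) -> North
  U (U-turn (180°)) -> South
  L (left (90° counter-clockwise)) -> East
Final: East

Answer: Final heading: East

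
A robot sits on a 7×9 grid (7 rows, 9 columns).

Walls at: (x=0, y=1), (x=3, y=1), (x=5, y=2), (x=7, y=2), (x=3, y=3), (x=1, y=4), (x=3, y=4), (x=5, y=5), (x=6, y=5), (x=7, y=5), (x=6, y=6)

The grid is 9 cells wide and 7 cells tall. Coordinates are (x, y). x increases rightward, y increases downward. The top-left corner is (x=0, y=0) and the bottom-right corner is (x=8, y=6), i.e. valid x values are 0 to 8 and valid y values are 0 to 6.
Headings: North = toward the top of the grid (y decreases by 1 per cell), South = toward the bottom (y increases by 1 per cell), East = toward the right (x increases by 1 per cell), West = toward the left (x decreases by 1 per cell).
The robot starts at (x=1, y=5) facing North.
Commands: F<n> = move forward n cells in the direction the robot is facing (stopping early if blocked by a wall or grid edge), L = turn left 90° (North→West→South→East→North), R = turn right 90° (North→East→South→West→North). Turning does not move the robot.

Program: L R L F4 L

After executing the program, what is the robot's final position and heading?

Start: (x=1, y=5), facing North
  L: turn left, now facing West
  R: turn right, now facing North
  L: turn left, now facing West
  F4: move forward 1/4 (blocked), now at (x=0, y=5)
  L: turn left, now facing South
Final: (x=0, y=5), facing South

Answer: Final position: (x=0, y=5), facing South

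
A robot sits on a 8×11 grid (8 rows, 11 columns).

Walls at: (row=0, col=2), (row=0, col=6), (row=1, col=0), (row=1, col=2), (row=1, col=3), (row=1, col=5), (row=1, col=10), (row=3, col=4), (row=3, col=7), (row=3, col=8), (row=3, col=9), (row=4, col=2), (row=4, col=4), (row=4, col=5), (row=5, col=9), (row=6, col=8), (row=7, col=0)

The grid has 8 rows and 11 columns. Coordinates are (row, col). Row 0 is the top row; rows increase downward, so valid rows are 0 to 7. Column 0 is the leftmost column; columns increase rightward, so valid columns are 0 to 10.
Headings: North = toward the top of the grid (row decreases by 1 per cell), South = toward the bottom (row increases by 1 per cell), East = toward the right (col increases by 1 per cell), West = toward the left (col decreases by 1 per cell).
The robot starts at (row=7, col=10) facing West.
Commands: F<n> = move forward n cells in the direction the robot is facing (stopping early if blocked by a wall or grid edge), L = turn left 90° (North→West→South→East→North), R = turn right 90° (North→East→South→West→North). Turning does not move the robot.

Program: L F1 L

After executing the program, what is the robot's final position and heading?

Answer: Final position: (row=7, col=10), facing East

Derivation:
Start: (row=7, col=10), facing West
  L: turn left, now facing South
  F1: move forward 0/1 (blocked), now at (row=7, col=10)
  L: turn left, now facing East
Final: (row=7, col=10), facing East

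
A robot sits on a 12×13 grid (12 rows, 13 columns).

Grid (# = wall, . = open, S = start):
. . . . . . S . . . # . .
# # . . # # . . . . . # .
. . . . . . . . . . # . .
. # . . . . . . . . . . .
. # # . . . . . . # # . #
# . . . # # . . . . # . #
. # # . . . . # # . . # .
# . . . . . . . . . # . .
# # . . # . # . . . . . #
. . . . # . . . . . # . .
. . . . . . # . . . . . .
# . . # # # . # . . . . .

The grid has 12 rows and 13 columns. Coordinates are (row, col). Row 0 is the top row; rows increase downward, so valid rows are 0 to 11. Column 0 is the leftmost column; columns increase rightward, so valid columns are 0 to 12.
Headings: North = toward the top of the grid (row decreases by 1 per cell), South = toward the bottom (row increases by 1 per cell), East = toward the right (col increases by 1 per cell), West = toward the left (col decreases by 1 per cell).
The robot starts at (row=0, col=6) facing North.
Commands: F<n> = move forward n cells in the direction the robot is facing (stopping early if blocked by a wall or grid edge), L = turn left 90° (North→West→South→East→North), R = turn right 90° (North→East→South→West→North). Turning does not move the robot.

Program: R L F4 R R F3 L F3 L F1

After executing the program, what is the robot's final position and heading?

Answer: Final position: (row=2, col=9), facing North

Derivation:
Start: (row=0, col=6), facing North
  R: turn right, now facing East
  L: turn left, now facing North
  F4: move forward 0/4 (blocked), now at (row=0, col=6)
  R: turn right, now facing East
  R: turn right, now facing South
  F3: move forward 3, now at (row=3, col=6)
  L: turn left, now facing East
  F3: move forward 3, now at (row=3, col=9)
  L: turn left, now facing North
  F1: move forward 1, now at (row=2, col=9)
Final: (row=2, col=9), facing North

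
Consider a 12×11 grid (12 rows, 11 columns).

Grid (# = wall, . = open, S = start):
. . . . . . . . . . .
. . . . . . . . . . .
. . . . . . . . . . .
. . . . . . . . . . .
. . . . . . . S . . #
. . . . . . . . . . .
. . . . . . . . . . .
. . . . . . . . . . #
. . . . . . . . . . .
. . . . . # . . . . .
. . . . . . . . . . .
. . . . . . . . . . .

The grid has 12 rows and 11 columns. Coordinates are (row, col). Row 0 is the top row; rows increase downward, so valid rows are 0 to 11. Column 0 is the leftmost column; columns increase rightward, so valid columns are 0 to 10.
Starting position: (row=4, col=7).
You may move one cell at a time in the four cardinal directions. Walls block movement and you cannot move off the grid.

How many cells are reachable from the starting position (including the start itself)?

Answer: Reachable cells: 129

Derivation:
BFS flood-fill from (row=4, col=7):
  Distance 0: (row=4, col=7)
  Distance 1: (row=3, col=7), (row=4, col=6), (row=4, col=8), (row=5, col=7)
  Distance 2: (row=2, col=7), (row=3, col=6), (row=3, col=8), (row=4, col=5), (row=4, col=9), (row=5, col=6), (row=5, col=8), (row=6, col=7)
  Distance 3: (row=1, col=7), (row=2, col=6), (row=2, col=8), (row=3, col=5), (row=3, col=9), (row=4, col=4), (row=5, col=5), (row=5, col=9), (row=6, col=6), (row=6, col=8), (row=7, col=7)
  Distance 4: (row=0, col=7), (row=1, col=6), (row=1, col=8), (row=2, col=5), (row=2, col=9), (row=3, col=4), (row=3, col=10), (row=4, col=3), (row=5, col=4), (row=5, col=10), (row=6, col=5), (row=6, col=9), (row=7, col=6), (row=7, col=8), (row=8, col=7)
  Distance 5: (row=0, col=6), (row=0, col=8), (row=1, col=5), (row=1, col=9), (row=2, col=4), (row=2, col=10), (row=3, col=3), (row=4, col=2), (row=5, col=3), (row=6, col=4), (row=6, col=10), (row=7, col=5), (row=7, col=9), (row=8, col=6), (row=8, col=8), (row=9, col=7)
  Distance 6: (row=0, col=5), (row=0, col=9), (row=1, col=4), (row=1, col=10), (row=2, col=3), (row=3, col=2), (row=4, col=1), (row=5, col=2), (row=6, col=3), (row=7, col=4), (row=8, col=5), (row=8, col=9), (row=9, col=6), (row=9, col=8), (row=10, col=7)
  Distance 7: (row=0, col=4), (row=0, col=10), (row=1, col=3), (row=2, col=2), (row=3, col=1), (row=4, col=0), (row=5, col=1), (row=6, col=2), (row=7, col=3), (row=8, col=4), (row=8, col=10), (row=9, col=9), (row=10, col=6), (row=10, col=8), (row=11, col=7)
  Distance 8: (row=0, col=3), (row=1, col=2), (row=2, col=1), (row=3, col=0), (row=5, col=0), (row=6, col=1), (row=7, col=2), (row=8, col=3), (row=9, col=4), (row=9, col=10), (row=10, col=5), (row=10, col=9), (row=11, col=6), (row=11, col=8)
  Distance 9: (row=0, col=2), (row=1, col=1), (row=2, col=0), (row=6, col=0), (row=7, col=1), (row=8, col=2), (row=9, col=3), (row=10, col=4), (row=10, col=10), (row=11, col=5), (row=11, col=9)
  Distance 10: (row=0, col=1), (row=1, col=0), (row=7, col=0), (row=8, col=1), (row=9, col=2), (row=10, col=3), (row=11, col=4), (row=11, col=10)
  Distance 11: (row=0, col=0), (row=8, col=0), (row=9, col=1), (row=10, col=2), (row=11, col=3)
  Distance 12: (row=9, col=0), (row=10, col=1), (row=11, col=2)
  Distance 13: (row=10, col=0), (row=11, col=1)
  Distance 14: (row=11, col=0)
Total reachable: 129 (grid has 129 open cells total)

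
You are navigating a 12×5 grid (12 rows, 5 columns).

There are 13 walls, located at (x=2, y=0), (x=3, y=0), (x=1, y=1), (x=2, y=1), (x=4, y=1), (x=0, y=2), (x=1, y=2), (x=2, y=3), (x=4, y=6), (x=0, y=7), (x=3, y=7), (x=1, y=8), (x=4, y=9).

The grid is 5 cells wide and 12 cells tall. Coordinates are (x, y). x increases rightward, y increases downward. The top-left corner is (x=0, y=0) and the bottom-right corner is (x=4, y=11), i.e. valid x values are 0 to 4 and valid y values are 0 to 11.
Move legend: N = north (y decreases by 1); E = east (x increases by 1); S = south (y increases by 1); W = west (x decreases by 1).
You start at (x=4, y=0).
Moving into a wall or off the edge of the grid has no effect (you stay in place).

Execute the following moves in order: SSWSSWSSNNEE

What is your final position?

Start: (x=4, y=0)
  S (south): blocked, stay at (x=4, y=0)
  S (south): blocked, stay at (x=4, y=0)
  W (west): blocked, stay at (x=4, y=0)
  S (south): blocked, stay at (x=4, y=0)
  S (south): blocked, stay at (x=4, y=0)
  W (west): blocked, stay at (x=4, y=0)
  S (south): blocked, stay at (x=4, y=0)
  S (south): blocked, stay at (x=4, y=0)
  N (north): blocked, stay at (x=4, y=0)
  N (north): blocked, stay at (x=4, y=0)
  E (east): blocked, stay at (x=4, y=0)
  E (east): blocked, stay at (x=4, y=0)
Final: (x=4, y=0)

Answer: Final position: (x=4, y=0)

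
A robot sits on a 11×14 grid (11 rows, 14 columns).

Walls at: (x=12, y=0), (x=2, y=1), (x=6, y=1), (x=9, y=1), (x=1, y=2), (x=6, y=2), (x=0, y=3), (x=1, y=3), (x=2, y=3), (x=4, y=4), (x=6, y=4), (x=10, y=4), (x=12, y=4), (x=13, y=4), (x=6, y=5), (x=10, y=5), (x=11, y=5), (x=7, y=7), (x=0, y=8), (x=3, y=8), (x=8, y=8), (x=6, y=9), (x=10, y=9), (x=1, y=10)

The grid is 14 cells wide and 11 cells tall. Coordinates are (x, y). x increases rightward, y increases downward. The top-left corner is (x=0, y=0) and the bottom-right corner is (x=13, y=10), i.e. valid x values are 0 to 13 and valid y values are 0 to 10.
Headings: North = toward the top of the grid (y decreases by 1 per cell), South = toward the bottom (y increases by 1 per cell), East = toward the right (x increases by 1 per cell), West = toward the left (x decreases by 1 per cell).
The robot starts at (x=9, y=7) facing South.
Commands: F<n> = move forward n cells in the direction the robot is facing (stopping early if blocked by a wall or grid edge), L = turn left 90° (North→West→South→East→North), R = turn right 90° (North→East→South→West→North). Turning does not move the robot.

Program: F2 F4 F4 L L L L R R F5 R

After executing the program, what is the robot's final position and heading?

Answer: Final position: (x=9, y=5), facing East

Derivation:
Start: (x=9, y=7), facing South
  F2: move forward 2, now at (x=9, y=9)
  F4: move forward 1/4 (blocked), now at (x=9, y=10)
  F4: move forward 0/4 (blocked), now at (x=9, y=10)
  L: turn left, now facing East
  L: turn left, now facing North
  L: turn left, now facing West
  L: turn left, now facing South
  R: turn right, now facing West
  R: turn right, now facing North
  F5: move forward 5, now at (x=9, y=5)
  R: turn right, now facing East
Final: (x=9, y=5), facing East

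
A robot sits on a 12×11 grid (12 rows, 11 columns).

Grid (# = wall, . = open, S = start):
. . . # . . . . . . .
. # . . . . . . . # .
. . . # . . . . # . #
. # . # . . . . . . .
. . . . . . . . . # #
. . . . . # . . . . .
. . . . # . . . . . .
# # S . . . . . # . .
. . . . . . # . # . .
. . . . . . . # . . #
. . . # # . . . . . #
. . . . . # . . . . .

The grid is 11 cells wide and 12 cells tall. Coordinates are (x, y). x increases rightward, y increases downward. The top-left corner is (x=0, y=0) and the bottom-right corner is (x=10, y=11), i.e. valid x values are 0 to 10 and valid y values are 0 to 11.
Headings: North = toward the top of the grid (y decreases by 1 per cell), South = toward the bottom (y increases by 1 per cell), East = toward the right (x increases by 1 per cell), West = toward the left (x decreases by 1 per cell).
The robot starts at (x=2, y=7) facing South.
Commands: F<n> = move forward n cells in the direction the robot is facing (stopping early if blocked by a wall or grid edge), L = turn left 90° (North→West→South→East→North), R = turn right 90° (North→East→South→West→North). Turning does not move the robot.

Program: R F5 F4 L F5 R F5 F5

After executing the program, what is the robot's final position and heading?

Answer: Final position: (x=0, y=11), facing West

Derivation:
Start: (x=2, y=7), facing South
  R: turn right, now facing West
  F5: move forward 0/5 (blocked), now at (x=2, y=7)
  F4: move forward 0/4 (blocked), now at (x=2, y=7)
  L: turn left, now facing South
  F5: move forward 4/5 (blocked), now at (x=2, y=11)
  R: turn right, now facing West
  F5: move forward 2/5 (blocked), now at (x=0, y=11)
  F5: move forward 0/5 (blocked), now at (x=0, y=11)
Final: (x=0, y=11), facing West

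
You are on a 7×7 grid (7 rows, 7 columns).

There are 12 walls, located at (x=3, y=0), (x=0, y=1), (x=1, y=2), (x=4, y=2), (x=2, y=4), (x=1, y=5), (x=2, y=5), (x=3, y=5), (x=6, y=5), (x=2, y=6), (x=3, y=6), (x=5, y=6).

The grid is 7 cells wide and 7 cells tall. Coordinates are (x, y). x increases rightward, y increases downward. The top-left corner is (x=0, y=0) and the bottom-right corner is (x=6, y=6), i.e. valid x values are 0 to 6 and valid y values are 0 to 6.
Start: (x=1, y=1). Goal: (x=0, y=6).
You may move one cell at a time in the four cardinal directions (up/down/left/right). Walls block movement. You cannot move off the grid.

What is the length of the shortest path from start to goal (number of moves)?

BFS from (x=1, y=1) until reaching (x=0, y=6):
  Distance 0: (x=1, y=1)
  Distance 1: (x=1, y=0), (x=2, y=1)
  Distance 2: (x=0, y=0), (x=2, y=0), (x=3, y=1), (x=2, y=2)
  Distance 3: (x=4, y=1), (x=3, y=2), (x=2, y=3)
  Distance 4: (x=4, y=0), (x=5, y=1), (x=1, y=3), (x=3, y=3)
  Distance 5: (x=5, y=0), (x=6, y=1), (x=5, y=2), (x=0, y=3), (x=4, y=3), (x=1, y=4), (x=3, y=4)
  Distance 6: (x=6, y=0), (x=0, y=2), (x=6, y=2), (x=5, y=3), (x=0, y=4), (x=4, y=4)
  Distance 7: (x=6, y=3), (x=5, y=4), (x=0, y=5), (x=4, y=5)
  Distance 8: (x=6, y=4), (x=5, y=5), (x=0, y=6), (x=4, y=6)  <- goal reached here
One shortest path (8 moves): (x=1, y=1) -> (x=2, y=1) -> (x=2, y=2) -> (x=2, y=3) -> (x=1, y=3) -> (x=0, y=3) -> (x=0, y=4) -> (x=0, y=5) -> (x=0, y=6)

Answer: Shortest path length: 8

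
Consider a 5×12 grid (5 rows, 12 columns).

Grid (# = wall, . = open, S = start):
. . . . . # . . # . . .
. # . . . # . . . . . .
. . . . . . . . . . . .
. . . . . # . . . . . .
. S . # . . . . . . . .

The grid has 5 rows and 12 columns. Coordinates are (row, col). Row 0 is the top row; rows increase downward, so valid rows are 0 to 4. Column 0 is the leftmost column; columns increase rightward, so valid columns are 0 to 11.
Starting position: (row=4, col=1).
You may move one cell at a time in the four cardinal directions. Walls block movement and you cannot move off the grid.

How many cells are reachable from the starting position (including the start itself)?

Answer: Reachable cells: 54

Derivation:
BFS flood-fill from (row=4, col=1):
  Distance 0: (row=4, col=1)
  Distance 1: (row=3, col=1), (row=4, col=0), (row=4, col=2)
  Distance 2: (row=2, col=1), (row=3, col=0), (row=3, col=2)
  Distance 3: (row=2, col=0), (row=2, col=2), (row=3, col=3)
  Distance 4: (row=1, col=0), (row=1, col=2), (row=2, col=3), (row=3, col=4)
  Distance 5: (row=0, col=0), (row=0, col=2), (row=1, col=3), (row=2, col=4), (row=4, col=4)
  Distance 6: (row=0, col=1), (row=0, col=3), (row=1, col=4), (row=2, col=5), (row=4, col=5)
  Distance 7: (row=0, col=4), (row=2, col=6), (row=4, col=6)
  Distance 8: (row=1, col=6), (row=2, col=7), (row=3, col=6), (row=4, col=7)
  Distance 9: (row=0, col=6), (row=1, col=7), (row=2, col=8), (row=3, col=7), (row=4, col=8)
  Distance 10: (row=0, col=7), (row=1, col=8), (row=2, col=9), (row=3, col=8), (row=4, col=9)
  Distance 11: (row=1, col=9), (row=2, col=10), (row=3, col=9), (row=4, col=10)
  Distance 12: (row=0, col=9), (row=1, col=10), (row=2, col=11), (row=3, col=10), (row=4, col=11)
  Distance 13: (row=0, col=10), (row=1, col=11), (row=3, col=11)
  Distance 14: (row=0, col=11)
Total reachable: 54 (grid has 54 open cells total)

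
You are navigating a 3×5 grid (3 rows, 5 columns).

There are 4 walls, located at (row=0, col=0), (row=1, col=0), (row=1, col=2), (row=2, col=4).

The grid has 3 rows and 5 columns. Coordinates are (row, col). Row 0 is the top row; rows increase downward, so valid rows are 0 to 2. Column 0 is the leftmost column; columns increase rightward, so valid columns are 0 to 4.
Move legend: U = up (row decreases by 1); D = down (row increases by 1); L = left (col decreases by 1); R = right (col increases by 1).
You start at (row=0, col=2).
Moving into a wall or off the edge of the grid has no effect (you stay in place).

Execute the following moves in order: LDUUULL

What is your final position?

Start: (row=0, col=2)
  L (left): (row=0, col=2) -> (row=0, col=1)
  D (down): (row=0, col=1) -> (row=1, col=1)
  U (up): (row=1, col=1) -> (row=0, col=1)
  U (up): blocked, stay at (row=0, col=1)
  U (up): blocked, stay at (row=0, col=1)
  L (left): blocked, stay at (row=0, col=1)
  L (left): blocked, stay at (row=0, col=1)
Final: (row=0, col=1)

Answer: Final position: (row=0, col=1)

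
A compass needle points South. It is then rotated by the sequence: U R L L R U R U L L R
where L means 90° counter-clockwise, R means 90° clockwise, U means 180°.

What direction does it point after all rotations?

Answer: Final heading: North

Derivation:
Start: South
  U (U-turn (180°)) -> North
  R (right (90° clockwise)) -> East
  L (left (90° counter-clockwise)) -> North
  L (left (90° counter-clockwise)) -> West
  R (right (90° clockwise)) -> North
  U (U-turn (180°)) -> South
  R (right (90° clockwise)) -> West
  U (U-turn (180°)) -> East
  L (left (90° counter-clockwise)) -> North
  L (left (90° counter-clockwise)) -> West
  R (right (90° clockwise)) -> North
Final: North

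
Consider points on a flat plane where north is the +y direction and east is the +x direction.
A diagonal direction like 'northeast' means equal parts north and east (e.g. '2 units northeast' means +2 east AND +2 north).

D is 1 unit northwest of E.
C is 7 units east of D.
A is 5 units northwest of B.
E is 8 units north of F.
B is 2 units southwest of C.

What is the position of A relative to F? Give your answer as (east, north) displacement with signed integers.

Place F at the origin (east=0, north=0).
  E is 8 units north of F: delta (east=+0, north=+8); E at (east=0, north=8).
  D is 1 unit northwest of E: delta (east=-1, north=+1); D at (east=-1, north=9).
  C is 7 units east of D: delta (east=+7, north=+0); C at (east=6, north=9).
  B is 2 units southwest of C: delta (east=-2, north=-2); B at (east=4, north=7).
  A is 5 units northwest of B: delta (east=-5, north=+5); A at (east=-1, north=12).
Therefore A relative to F: (east=-1, north=12).

Answer: A is at (east=-1, north=12) relative to F.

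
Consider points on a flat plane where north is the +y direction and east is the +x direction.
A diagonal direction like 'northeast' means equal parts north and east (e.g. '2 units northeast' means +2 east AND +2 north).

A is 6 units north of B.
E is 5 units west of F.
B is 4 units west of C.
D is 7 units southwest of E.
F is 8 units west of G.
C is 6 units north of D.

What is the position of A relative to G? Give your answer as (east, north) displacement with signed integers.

Place G at the origin (east=0, north=0).
  F is 8 units west of G: delta (east=-8, north=+0); F at (east=-8, north=0).
  E is 5 units west of F: delta (east=-5, north=+0); E at (east=-13, north=0).
  D is 7 units southwest of E: delta (east=-7, north=-7); D at (east=-20, north=-7).
  C is 6 units north of D: delta (east=+0, north=+6); C at (east=-20, north=-1).
  B is 4 units west of C: delta (east=-4, north=+0); B at (east=-24, north=-1).
  A is 6 units north of B: delta (east=+0, north=+6); A at (east=-24, north=5).
Therefore A relative to G: (east=-24, north=5).

Answer: A is at (east=-24, north=5) relative to G.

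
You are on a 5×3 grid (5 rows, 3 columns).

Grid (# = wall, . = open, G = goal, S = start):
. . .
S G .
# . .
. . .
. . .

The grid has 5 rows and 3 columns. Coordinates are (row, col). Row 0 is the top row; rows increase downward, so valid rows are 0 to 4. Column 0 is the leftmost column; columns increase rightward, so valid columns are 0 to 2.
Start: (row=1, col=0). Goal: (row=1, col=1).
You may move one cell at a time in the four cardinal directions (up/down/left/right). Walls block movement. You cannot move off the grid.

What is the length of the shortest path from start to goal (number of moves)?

BFS from (row=1, col=0) until reaching (row=1, col=1):
  Distance 0: (row=1, col=0)
  Distance 1: (row=0, col=0), (row=1, col=1)  <- goal reached here
One shortest path (1 moves): (row=1, col=0) -> (row=1, col=1)

Answer: Shortest path length: 1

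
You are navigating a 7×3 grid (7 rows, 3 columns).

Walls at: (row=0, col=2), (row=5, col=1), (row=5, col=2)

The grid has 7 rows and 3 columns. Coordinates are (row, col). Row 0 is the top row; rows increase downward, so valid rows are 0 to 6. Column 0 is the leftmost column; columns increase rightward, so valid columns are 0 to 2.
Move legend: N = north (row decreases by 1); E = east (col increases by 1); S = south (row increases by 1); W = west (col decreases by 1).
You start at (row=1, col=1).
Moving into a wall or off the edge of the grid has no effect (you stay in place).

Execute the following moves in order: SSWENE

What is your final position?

Start: (row=1, col=1)
  S (south): (row=1, col=1) -> (row=2, col=1)
  S (south): (row=2, col=1) -> (row=3, col=1)
  W (west): (row=3, col=1) -> (row=3, col=0)
  E (east): (row=3, col=0) -> (row=3, col=1)
  N (north): (row=3, col=1) -> (row=2, col=1)
  E (east): (row=2, col=1) -> (row=2, col=2)
Final: (row=2, col=2)

Answer: Final position: (row=2, col=2)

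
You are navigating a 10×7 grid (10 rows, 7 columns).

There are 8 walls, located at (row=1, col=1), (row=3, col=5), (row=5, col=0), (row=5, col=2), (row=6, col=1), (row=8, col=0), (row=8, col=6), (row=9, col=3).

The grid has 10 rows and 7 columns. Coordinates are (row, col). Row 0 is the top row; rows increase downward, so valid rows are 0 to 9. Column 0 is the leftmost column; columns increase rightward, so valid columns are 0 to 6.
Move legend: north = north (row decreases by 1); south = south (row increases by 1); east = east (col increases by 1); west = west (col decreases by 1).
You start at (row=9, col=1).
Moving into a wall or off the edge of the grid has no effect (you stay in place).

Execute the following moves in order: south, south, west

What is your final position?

Start: (row=9, col=1)
  south (south): blocked, stay at (row=9, col=1)
  south (south): blocked, stay at (row=9, col=1)
  west (west): (row=9, col=1) -> (row=9, col=0)
Final: (row=9, col=0)

Answer: Final position: (row=9, col=0)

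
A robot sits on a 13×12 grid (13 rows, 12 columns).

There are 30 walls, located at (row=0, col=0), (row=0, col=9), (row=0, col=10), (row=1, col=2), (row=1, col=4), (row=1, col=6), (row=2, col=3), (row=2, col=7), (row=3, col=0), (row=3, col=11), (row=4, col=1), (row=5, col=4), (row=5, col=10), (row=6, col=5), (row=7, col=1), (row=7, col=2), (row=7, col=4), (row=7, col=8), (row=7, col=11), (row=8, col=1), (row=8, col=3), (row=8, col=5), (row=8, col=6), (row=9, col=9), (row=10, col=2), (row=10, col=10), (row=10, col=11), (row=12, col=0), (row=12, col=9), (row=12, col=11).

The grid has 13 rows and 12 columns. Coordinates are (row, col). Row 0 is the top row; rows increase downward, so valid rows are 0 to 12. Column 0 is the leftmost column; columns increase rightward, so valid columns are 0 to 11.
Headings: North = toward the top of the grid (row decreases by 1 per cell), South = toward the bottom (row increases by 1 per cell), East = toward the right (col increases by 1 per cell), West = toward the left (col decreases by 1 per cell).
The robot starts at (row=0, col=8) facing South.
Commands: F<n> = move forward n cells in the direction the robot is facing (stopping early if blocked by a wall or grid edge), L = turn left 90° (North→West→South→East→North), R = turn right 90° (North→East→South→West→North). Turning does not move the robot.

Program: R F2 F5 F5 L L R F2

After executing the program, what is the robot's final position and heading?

Answer: Final position: (row=2, col=1), facing South

Derivation:
Start: (row=0, col=8), facing South
  R: turn right, now facing West
  F2: move forward 2, now at (row=0, col=6)
  F5: move forward 5, now at (row=0, col=1)
  F5: move forward 0/5 (blocked), now at (row=0, col=1)
  L: turn left, now facing South
  L: turn left, now facing East
  R: turn right, now facing South
  F2: move forward 2, now at (row=2, col=1)
Final: (row=2, col=1), facing South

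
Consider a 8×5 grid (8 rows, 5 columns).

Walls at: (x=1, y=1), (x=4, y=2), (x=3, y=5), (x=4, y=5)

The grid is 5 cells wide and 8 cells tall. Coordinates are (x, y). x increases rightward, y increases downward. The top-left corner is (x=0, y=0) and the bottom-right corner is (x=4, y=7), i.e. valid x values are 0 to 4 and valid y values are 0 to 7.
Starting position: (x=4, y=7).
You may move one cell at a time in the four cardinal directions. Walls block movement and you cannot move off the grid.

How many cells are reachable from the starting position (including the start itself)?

Answer: Reachable cells: 36

Derivation:
BFS flood-fill from (x=4, y=7):
  Distance 0: (x=4, y=7)
  Distance 1: (x=4, y=6), (x=3, y=7)
  Distance 2: (x=3, y=6), (x=2, y=7)
  Distance 3: (x=2, y=6), (x=1, y=7)
  Distance 4: (x=2, y=5), (x=1, y=6), (x=0, y=7)
  Distance 5: (x=2, y=4), (x=1, y=5), (x=0, y=6)
  Distance 6: (x=2, y=3), (x=1, y=4), (x=3, y=4), (x=0, y=5)
  Distance 7: (x=2, y=2), (x=1, y=3), (x=3, y=3), (x=0, y=4), (x=4, y=4)
  Distance 8: (x=2, y=1), (x=1, y=2), (x=3, y=2), (x=0, y=3), (x=4, y=3)
  Distance 9: (x=2, y=0), (x=3, y=1), (x=0, y=2)
  Distance 10: (x=1, y=0), (x=3, y=0), (x=0, y=1), (x=4, y=1)
  Distance 11: (x=0, y=0), (x=4, y=0)
Total reachable: 36 (grid has 36 open cells total)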